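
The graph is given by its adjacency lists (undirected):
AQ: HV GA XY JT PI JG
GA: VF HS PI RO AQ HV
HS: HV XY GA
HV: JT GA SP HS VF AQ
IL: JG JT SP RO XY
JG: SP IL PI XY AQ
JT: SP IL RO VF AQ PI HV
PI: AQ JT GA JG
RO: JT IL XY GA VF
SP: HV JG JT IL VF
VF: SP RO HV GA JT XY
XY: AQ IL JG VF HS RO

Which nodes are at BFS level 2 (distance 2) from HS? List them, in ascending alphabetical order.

Level 0: HS
Level 1: GA, HV, XY
Level 2: AQ, IL, JG, JT, PI, RO, SP, VF

AQ, IL, JG, JT, PI, RO, SP, VF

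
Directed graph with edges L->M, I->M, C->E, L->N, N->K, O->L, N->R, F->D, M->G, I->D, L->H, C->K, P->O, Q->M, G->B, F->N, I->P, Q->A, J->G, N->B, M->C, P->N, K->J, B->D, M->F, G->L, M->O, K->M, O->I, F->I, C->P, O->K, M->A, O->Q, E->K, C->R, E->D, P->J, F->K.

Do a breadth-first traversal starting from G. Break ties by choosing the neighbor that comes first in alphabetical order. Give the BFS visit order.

G B L D H M N A C F O K R E P I Q J

Visit G; enqueue B, L → queue [B, L]
Visit B; enqueue D → queue [L, D]
Visit L; enqueue H, M, N → queue [D, H, M, N]
Visit D → queue [H, M, N]
Visit H → queue [M, N]
Visit M; enqueue A, C, F, O → queue [N, A, C, F, O]
Visit N; enqueue K, R → queue [A, C, F, O, K, R]
Visit A → queue [C, F, O, K, R]
Visit C; enqueue E, P → queue [F, O, K, R, E, P]
Visit F; enqueue I → queue [O, K, R, E, P, I]
Visit O; enqueue Q → queue [K, R, E, P, I, Q]
Visit K; enqueue J → queue [R, E, P, I, Q, J]
Visit R → queue [E, P, I, Q, J]
Visit E → queue [P, I, Q, J]
Visit P → queue [I, Q, J]
Visit I → queue [Q, J]
Visit Q → queue [J]
Visit J → queue []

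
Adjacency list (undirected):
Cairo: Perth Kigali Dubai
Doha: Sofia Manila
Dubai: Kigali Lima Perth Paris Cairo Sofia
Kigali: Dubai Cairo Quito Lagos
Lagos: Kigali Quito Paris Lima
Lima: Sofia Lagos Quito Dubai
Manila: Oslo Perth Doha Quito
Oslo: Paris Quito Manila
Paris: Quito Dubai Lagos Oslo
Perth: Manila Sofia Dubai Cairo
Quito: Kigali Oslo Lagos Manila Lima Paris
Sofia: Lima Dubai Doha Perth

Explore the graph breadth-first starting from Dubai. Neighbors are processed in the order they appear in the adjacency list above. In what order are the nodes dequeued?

Dubai Kigali Lima Perth Paris Cairo Sofia Quito Lagos Manila Oslo Doha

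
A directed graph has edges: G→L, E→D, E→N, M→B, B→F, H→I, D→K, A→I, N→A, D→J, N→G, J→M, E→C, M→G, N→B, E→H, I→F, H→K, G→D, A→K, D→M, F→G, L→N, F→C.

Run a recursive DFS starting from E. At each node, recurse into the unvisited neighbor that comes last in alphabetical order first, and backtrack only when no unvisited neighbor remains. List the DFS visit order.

Visit E
E → N
N → G
G → L
G → D
D → M
M → B
B → F
F → C
D → K
D → J
N → A
A → I
E → H

E → N → G → L → D → M → B → F → C → K → J → A → I → H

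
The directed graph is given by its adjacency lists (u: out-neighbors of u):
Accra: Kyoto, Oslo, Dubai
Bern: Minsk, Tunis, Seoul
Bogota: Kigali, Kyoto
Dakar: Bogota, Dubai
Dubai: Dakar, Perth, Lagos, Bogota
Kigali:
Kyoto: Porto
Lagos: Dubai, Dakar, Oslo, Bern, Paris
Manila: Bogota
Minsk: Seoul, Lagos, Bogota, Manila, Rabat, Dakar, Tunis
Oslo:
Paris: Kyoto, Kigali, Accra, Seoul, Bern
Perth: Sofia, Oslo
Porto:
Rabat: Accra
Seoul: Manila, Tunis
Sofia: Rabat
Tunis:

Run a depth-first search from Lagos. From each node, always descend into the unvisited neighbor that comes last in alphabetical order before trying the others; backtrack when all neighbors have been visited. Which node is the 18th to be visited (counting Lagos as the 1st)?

Visit Lagos
Lagos → Paris
Paris → Seoul
Seoul → Tunis
Seoul → Manila
Manila → Bogota
Bogota → Kyoto
Kyoto → Porto
Bogota → Kigali
Paris → Bern
Bern → Minsk
Minsk → Rabat
Rabat → Accra
Accra → Oslo
Accra → Dubai
Dubai → Perth
Perth → Sofia
Dubai → Dakar

Visit order: Lagos, Paris, Seoul, Tunis, Manila, Bogota, Kyoto, Porto, Kigali, Bern, Minsk, Rabat, Accra, Oslo, Dubai, Perth, Sofia, Dakar

Dakar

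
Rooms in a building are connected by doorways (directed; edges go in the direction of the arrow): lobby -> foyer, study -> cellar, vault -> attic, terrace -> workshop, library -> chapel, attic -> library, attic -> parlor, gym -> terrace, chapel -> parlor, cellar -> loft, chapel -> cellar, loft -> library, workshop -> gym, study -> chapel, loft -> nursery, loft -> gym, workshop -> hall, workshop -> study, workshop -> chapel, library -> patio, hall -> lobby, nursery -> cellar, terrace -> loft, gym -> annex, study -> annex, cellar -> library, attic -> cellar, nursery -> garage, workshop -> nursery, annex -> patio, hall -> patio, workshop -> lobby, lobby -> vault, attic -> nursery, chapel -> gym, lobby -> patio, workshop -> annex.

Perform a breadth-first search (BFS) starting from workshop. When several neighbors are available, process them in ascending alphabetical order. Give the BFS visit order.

workshop annex chapel gym hall lobby nursery study patio cellar parlor terrace foyer vault garage library loft attic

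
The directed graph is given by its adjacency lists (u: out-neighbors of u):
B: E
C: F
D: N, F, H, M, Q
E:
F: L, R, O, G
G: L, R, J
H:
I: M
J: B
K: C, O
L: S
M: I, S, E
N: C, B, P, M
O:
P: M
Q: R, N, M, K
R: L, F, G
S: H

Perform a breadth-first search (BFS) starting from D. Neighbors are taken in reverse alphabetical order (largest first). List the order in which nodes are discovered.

D, Q, N, M, H, F, R, K, P, C, B, S, I, E, O, L, G, J

Visit D; enqueue Q, N, M, H, F → queue [Q, N, M, H, F]
Visit Q; enqueue R, K → queue [N, M, H, F, R, K]
Visit N; enqueue P, C, B → queue [M, H, F, R, K, P, C, B]
Visit M; enqueue S, I, E → queue [H, F, R, K, P, C, B, S, I, E]
Visit H → queue [F, R, K, P, C, B, S, I, E]
Visit F; enqueue O, L, G → queue [R, K, P, C, B, S, I, E, O, L, G]
Visit R → queue [K, P, C, B, S, I, E, O, L, G]
Visit K → queue [P, C, B, S, I, E, O, L, G]
Visit P → queue [C, B, S, I, E, O, L, G]
Visit C → queue [B, S, I, E, O, L, G]
Visit B → queue [S, I, E, O, L, G]
Visit S → queue [I, E, O, L, G]
Visit I → queue [E, O, L, G]
Visit E → queue [O, L, G]
Visit O → queue [L, G]
Visit L → queue [G]
Visit G; enqueue J → queue [J]
Visit J → queue []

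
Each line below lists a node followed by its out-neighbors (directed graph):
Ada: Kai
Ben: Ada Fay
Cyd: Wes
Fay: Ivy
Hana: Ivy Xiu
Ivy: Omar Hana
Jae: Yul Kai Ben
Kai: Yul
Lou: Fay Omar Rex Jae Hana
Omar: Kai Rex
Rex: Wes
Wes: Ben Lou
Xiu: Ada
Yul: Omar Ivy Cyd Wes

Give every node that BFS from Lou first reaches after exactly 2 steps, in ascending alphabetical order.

Level 0: Lou
Level 1: Fay, Hana, Jae, Omar, Rex
Level 2: Ben, Ivy, Kai, Wes, Xiu, Yul
Level 3: Ada, Cyd

Ben, Ivy, Kai, Wes, Xiu, Yul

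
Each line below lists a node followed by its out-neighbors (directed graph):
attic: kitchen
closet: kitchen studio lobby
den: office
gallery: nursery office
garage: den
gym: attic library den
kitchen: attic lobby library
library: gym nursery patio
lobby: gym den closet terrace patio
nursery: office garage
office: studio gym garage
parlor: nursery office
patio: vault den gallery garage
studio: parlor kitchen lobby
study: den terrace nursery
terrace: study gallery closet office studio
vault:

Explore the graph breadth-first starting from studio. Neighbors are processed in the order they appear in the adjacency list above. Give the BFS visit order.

studio parlor kitchen lobby nursery office attic library gym den closet terrace patio garage study gallery vault

Visit studio; enqueue parlor, kitchen, lobby → queue [parlor, kitchen, lobby]
Visit parlor; enqueue nursery, office → queue [kitchen, lobby, nursery, office]
Visit kitchen; enqueue attic, library → queue [lobby, nursery, office, attic, library]
Visit lobby; enqueue gym, den, closet, terrace, patio → queue [nursery, office, attic, library, gym, den, closet, terrace, patio]
Visit nursery; enqueue garage → queue [office, attic, library, gym, den, closet, terrace, patio, garage]
Visit office → queue [attic, library, gym, den, closet, terrace, patio, garage]
Visit attic → queue [library, gym, den, closet, terrace, patio, garage]
Visit library → queue [gym, den, closet, terrace, patio, garage]
Visit gym → queue [den, closet, terrace, patio, garage]
Visit den → queue [closet, terrace, patio, garage]
Visit closet → queue [terrace, patio, garage]
Visit terrace; enqueue study, gallery → queue [patio, garage, study, gallery]
Visit patio; enqueue vault → queue [garage, study, gallery, vault]
Visit garage → queue [study, gallery, vault]
Visit study → queue [gallery, vault]
Visit gallery → queue [vault]
Visit vault → queue []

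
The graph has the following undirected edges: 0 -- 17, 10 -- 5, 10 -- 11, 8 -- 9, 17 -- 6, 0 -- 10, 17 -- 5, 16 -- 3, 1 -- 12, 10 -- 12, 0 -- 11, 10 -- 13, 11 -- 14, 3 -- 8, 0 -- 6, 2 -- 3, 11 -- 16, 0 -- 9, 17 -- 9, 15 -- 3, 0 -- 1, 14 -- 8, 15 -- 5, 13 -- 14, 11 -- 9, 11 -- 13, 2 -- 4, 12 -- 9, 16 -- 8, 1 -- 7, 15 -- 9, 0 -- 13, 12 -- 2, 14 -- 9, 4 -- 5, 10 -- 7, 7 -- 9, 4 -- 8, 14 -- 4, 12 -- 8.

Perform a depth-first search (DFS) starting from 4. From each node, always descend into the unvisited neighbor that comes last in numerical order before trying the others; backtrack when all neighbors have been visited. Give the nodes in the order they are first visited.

4, 14, 13, 11, 16, 8, 12, 10, 7, 9, 17, 6, 0, 1, 5, 15, 3, 2

Visit 4
4 → 14
14 → 13
13 → 11
11 → 16
16 → 8
8 → 12
12 → 10
10 → 7
7 → 9
9 → 17
17 → 6
6 → 0
0 → 1
17 → 5
5 → 15
15 → 3
3 → 2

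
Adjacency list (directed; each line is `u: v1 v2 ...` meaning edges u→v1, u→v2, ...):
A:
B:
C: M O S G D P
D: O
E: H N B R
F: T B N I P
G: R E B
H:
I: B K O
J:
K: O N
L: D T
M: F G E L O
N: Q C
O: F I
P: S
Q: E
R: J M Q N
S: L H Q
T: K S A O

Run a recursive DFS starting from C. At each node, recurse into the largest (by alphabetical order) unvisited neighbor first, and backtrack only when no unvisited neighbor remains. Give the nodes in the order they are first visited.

C, S, Q, E, R, N, M, O, I, K, B, F, T, A, P, L, D, G, J, H

Visit C
C → S
S → Q
Q → E
E → R
R → N
R → M
M → O
O → I
I → K
I → B
O → F
F → T
T → A
F → P
M → L
L → D
M → G
R → J
E → H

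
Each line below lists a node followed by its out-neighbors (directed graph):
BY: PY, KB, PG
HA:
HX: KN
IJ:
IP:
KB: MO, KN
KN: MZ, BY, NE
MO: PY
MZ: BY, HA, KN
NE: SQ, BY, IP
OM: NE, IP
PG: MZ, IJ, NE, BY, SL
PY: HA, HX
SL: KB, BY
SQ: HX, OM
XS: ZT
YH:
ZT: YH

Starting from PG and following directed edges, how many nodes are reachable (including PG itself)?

15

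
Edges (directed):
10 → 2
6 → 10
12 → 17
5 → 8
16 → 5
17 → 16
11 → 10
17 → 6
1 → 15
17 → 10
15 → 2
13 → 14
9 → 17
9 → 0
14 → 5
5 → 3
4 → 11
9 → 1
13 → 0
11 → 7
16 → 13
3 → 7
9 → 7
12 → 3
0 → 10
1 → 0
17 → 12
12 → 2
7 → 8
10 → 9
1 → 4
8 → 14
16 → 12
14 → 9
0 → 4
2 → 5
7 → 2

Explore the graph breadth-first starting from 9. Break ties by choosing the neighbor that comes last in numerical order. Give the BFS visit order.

9 → 17 → 7 → 1 → 0 → 16 → 12 → 10 → 6 → 8 → 2 → 15 → 4 → 13 → 5 → 3 → 14 → 11

Visit 9; enqueue 17, 7, 1, 0 → queue [17, 7, 1, 0]
Visit 17; enqueue 16, 12, 10, 6 → queue [7, 1, 0, 16, 12, 10, 6]
Visit 7; enqueue 8, 2 → queue [1, 0, 16, 12, 10, 6, 8, 2]
Visit 1; enqueue 15, 4 → queue [0, 16, 12, 10, 6, 8, 2, 15, 4]
Visit 0 → queue [16, 12, 10, 6, 8, 2, 15, 4]
Visit 16; enqueue 13, 5 → queue [12, 10, 6, 8, 2, 15, 4, 13, 5]
Visit 12; enqueue 3 → queue [10, 6, 8, 2, 15, 4, 13, 5, 3]
Visit 10 → queue [6, 8, 2, 15, 4, 13, 5, 3]
Visit 6 → queue [8, 2, 15, 4, 13, 5, 3]
Visit 8; enqueue 14 → queue [2, 15, 4, 13, 5, 3, 14]
Visit 2 → queue [15, 4, 13, 5, 3, 14]
Visit 15 → queue [4, 13, 5, 3, 14]
Visit 4; enqueue 11 → queue [13, 5, 3, 14, 11]
Visit 13 → queue [5, 3, 14, 11]
Visit 5 → queue [3, 14, 11]
Visit 3 → queue [14, 11]
Visit 14 → queue [11]
Visit 11 → queue []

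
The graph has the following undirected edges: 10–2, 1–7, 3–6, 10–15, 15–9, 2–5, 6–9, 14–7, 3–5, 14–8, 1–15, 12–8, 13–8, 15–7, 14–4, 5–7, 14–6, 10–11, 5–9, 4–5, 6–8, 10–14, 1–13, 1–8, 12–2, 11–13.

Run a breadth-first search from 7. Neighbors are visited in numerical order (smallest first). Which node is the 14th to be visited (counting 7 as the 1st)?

12

Visit 7; enqueue 1, 5, 14, 15 → queue [1, 5, 14, 15]
Visit 1; enqueue 8, 13 → queue [5, 14, 15, 8, 13]
Visit 5; enqueue 2, 3, 4, 9 → queue [14, 15, 8, 13, 2, 3, 4, 9]
Visit 14; enqueue 6, 10 → queue [15, 8, 13, 2, 3, 4, 9, 6, 10]
Visit 15 → queue [8, 13, 2, 3, 4, 9, 6, 10]
Visit 8; enqueue 12 → queue [13, 2, 3, 4, 9, 6, 10, 12]
Visit 13; enqueue 11 → queue [2, 3, 4, 9, 6, 10, 12, 11]
Visit 2 → queue [3, 4, 9, 6, 10, 12, 11]
Visit 3 → queue [4, 9, 6, 10, 12, 11]
Visit 4 → queue [9, 6, 10, 12, 11]
Visit 9 → queue [6, 10, 12, 11]
Visit 6 → queue [10, 12, 11]
Visit 10 → queue [12, 11]
Visit 12 → queue [11]
Visit 11 → queue []

Visit order: 7, 1, 5, 14, 15, 8, 13, 2, 3, 4, 9, 6, 10, 12, 11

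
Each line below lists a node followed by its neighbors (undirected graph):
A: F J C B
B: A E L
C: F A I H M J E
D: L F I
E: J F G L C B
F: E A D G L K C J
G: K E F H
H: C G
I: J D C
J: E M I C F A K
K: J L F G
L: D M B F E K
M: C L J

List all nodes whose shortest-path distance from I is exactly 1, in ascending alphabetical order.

C, D, J

Level 0: I
Level 1: C, D, J
Level 2: A, E, F, H, K, L, M
Level 3: B, G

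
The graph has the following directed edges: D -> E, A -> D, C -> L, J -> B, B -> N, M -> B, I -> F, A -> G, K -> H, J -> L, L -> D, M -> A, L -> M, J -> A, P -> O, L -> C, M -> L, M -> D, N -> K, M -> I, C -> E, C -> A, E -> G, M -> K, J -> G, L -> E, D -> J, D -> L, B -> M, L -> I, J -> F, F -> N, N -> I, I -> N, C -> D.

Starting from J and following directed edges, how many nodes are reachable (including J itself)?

14

BFS from J visits: J, A, B, F, G, L, D, M, N, C, E, I, K, H
Reachable nodes: 14 of 16 total.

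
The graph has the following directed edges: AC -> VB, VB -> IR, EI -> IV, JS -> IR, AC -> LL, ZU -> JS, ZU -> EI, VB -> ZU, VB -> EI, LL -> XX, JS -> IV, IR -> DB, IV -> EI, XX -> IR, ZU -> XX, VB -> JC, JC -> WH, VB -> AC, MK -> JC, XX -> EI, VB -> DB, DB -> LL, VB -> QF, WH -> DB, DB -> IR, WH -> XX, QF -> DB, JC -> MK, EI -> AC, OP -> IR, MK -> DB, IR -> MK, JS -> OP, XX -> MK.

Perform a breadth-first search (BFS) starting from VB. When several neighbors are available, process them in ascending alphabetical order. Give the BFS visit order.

VB -> AC -> DB -> EI -> IR -> JC -> QF -> ZU -> LL -> IV -> MK -> WH -> JS -> XX -> OP

Visit VB; enqueue AC, DB, EI, IR, JC, QF, ZU → queue [AC, DB, EI, IR, JC, QF, ZU]
Visit AC; enqueue LL → queue [DB, EI, IR, JC, QF, ZU, LL]
Visit DB → queue [EI, IR, JC, QF, ZU, LL]
Visit EI; enqueue IV → queue [IR, JC, QF, ZU, LL, IV]
Visit IR; enqueue MK → queue [JC, QF, ZU, LL, IV, MK]
Visit JC; enqueue WH → queue [QF, ZU, LL, IV, MK, WH]
Visit QF → queue [ZU, LL, IV, MK, WH]
Visit ZU; enqueue JS, XX → queue [LL, IV, MK, WH, JS, XX]
Visit LL → queue [IV, MK, WH, JS, XX]
Visit IV → queue [MK, WH, JS, XX]
Visit MK → queue [WH, JS, XX]
Visit WH → queue [JS, XX]
Visit JS; enqueue OP → queue [XX, OP]
Visit XX → queue [OP]
Visit OP → queue []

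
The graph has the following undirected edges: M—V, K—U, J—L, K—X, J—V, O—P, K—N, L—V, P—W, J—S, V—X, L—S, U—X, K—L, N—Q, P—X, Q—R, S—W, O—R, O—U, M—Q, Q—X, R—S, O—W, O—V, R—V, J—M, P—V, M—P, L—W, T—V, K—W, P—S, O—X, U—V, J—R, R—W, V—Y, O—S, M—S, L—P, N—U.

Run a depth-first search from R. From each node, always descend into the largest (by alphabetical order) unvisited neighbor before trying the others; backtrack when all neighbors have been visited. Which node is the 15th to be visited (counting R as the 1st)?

K

Visit R
R → W
W → S
S → P
P → X
X → V
V → Y
V → U
U → O
U → N
N → Q
Q → M
M → J
J → L
L → K
V → T

Visit order: R, W, S, P, X, V, Y, U, O, N, Q, M, J, L, K, T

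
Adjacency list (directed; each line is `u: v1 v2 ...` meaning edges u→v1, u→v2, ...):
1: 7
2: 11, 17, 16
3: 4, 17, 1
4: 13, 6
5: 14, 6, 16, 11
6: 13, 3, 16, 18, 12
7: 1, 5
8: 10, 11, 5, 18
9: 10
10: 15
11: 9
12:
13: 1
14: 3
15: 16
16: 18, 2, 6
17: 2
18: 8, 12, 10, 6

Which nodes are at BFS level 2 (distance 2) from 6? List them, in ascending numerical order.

1, 2, 4, 8, 10, 17

Level 0: 6
Level 1: 3, 12, 13, 16, 18
Level 2: 1, 2, 4, 8, 10, 17
Level 3: 5, 7, 11, 15
Level 4: 9, 14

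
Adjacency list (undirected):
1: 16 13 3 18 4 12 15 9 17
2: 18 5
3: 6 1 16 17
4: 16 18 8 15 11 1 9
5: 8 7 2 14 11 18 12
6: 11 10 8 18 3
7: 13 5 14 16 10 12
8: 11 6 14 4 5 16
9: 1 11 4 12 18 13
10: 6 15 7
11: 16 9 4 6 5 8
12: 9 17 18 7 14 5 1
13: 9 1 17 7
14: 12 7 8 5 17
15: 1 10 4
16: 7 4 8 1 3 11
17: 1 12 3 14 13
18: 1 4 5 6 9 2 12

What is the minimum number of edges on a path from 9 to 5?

2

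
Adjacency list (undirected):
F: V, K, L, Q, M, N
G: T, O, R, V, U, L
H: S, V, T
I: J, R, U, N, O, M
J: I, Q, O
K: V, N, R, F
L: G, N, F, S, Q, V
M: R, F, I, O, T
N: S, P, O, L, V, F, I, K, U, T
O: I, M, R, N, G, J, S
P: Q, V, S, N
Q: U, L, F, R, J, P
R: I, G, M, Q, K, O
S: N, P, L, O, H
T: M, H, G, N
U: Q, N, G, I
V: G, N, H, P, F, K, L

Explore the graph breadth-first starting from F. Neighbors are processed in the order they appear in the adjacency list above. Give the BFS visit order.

F, V, K, L, Q, M, N, G, H, P, R, S, U, J, I, O, T

Visit F; enqueue V, K, L, Q, M, N → queue [V, K, L, Q, M, N]
Visit V; enqueue G, H, P → queue [K, L, Q, M, N, G, H, P]
Visit K; enqueue R → queue [L, Q, M, N, G, H, P, R]
Visit L; enqueue S → queue [Q, M, N, G, H, P, R, S]
Visit Q; enqueue U, J → queue [M, N, G, H, P, R, S, U, J]
Visit M; enqueue I, O, T → queue [N, G, H, P, R, S, U, J, I, O, T]
Visit N → queue [G, H, P, R, S, U, J, I, O, T]
Visit G → queue [H, P, R, S, U, J, I, O, T]
Visit H → queue [P, R, S, U, J, I, O, T]
Visit P → queue [R, S, U, J, I, O, T]
Visit R → queue [S, U, J, I, O, T]
Visit S → queue [U, J, I, O, T]
Visit U → queue [J, I, O, T]
Visit J → queue [I, O, T]
Visit I → queue [O, T]
Visit O → queue [T]
Visit T → queue []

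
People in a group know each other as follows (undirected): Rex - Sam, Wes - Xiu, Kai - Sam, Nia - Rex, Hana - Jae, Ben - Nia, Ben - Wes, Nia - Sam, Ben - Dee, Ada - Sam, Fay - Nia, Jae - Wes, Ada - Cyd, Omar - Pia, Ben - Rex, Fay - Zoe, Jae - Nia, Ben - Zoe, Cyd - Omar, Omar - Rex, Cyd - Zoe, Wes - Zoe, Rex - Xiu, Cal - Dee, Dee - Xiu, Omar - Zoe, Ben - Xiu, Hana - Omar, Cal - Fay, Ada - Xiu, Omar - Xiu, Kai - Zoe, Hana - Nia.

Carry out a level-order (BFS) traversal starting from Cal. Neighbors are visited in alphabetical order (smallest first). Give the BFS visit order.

Cal, Dee, Fay, Ben, Xiu, Nia, Zoe, Rex, Wes, Ada, Omar, Hana, Jae, Sam, Cyd, Kai, Pia

Visit Cal; enqueue Dee, Fay → queue [Dee, Fay]
Visit Dee; enqueue Ben, Xiu → queue [Fay, Ben, Xiu]
Visit Fay; enqueue Nia, Zoe → queue [Ben, Xiu, Nia, Zoe]
Visit Ben; enqueue Rex, Wes → queue [Xiu, Nia, Zoe, Rex, Wes]
Visit Xiu; enqueue Ada, Omar → queue [Nia, Zoe, Rex, Wes, Ada, Omar]
Visit Nia; enqueue Hana, Jae, Sam → queue [Zoe, Rex, Wes, Ada, Omar, Hana, Jae, Sam]
Visit Zoe; enqueue Cyd, Kai → queue [Rex, Wes, Ada, Omar, Hana, Jae, Sam, Cyd, Kai]
Visit Rex → queue [Wes, Ada, Omar, Hana, Jae, Sam, Cyd, Kai]
Visit Wes → queue [Ada, Omar, Hana, Jae, Sam, Cyd, Kai]
Visit Ada → queue [Omar, Hana, Jae, Sam, Cyd, Kai]
Visit Omar; enqueue Pia → queue [Hana, Jae, Sam, Cyd, Kai, Pia]
Visit Hana → queue [Jae, Sam, Cyd, Kai, Pia]
Visit Jae → queue [Sam, Cyd, Kai, Pia]
Visit Sam → queue [Cyd, Kai, Pia]
Visit Cyd → queue [Kai, Pia]
Visit Kai → queue [Pia]
Visit Pia → queue []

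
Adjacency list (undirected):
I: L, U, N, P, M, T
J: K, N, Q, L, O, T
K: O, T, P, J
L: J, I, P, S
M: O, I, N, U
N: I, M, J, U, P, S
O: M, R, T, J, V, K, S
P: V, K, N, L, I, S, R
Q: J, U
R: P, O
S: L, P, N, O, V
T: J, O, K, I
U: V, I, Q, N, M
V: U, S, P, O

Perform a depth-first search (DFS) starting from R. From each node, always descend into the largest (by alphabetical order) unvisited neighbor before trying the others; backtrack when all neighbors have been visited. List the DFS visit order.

Visit R
R → P
P → V
V → U
U → Q
Q → J
J → T
T → O
O → S
S → N
N → M
M → I
I → L
O → K

R → P → V → U → Q → J → T → O → S → N → M → I → L → K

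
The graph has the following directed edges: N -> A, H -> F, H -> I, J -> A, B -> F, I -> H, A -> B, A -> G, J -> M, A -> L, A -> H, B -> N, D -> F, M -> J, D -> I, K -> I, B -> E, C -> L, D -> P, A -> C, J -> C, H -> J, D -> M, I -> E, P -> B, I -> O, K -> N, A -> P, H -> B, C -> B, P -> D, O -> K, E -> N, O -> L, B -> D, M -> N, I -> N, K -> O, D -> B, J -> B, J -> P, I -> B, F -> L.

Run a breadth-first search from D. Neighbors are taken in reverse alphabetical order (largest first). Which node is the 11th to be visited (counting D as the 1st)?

Visit D; enqueue P, M, I, F, B → queue [P, M, I, F, B]
Visit P → queue [M, I, F, B]
Visit M; enqueue N, J → queue [I, F, B, N, J]
Visit I; enqueue O, H, E → queue [F, B, N, J, O, H, E]
Visit F; enqueue L → queue [B, N, J, O, H, E, L]
Visit B → queue [N, J, O, H, E, L]
Visit N; enqueue A → queue [J, O, H, E, L, A]
Visit J; enqueue C → queue [O, H, E, L, A, C]
Visit O; enqueue K → queue [H, E, L, A, C, K]
Visit H → queue [E, L, A, C, K]
Visit E → queue [L, A, C, K]
Visit L → queue [A, C, K]
Visit A; enqueue G → queue [C, K, G]
Visit C → queue [K, G]
Visit K → queue [G]
Visit G → queue []

Visit order: D, P, M, I, F, B, N, J, O, H, E, L, A, C, K, G

E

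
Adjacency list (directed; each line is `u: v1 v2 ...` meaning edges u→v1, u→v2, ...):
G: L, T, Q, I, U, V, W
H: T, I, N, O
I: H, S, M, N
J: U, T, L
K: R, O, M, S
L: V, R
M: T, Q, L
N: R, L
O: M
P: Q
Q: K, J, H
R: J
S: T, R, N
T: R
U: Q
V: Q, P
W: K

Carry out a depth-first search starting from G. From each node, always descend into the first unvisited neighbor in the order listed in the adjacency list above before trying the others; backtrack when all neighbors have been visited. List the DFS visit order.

Visit G
G → L
L → V
V → Q
Q → K
K → R
R → J
J → U
J → T
K → O
O → M
K → S
S → N
Q → H
H → I
V → P
G → W

G, L, V, Q, K, R, J, U, T, O, M, S, N, H, I, P, W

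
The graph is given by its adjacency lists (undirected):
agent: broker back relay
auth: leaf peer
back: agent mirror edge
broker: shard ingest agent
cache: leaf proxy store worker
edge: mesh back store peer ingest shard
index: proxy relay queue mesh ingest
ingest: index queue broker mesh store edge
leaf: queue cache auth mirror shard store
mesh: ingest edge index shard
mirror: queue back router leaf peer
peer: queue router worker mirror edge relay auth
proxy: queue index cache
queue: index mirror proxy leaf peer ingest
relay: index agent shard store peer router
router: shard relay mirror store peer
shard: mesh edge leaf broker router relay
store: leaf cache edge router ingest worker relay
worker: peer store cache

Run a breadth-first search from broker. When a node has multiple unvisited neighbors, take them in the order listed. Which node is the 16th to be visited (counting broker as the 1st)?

auth

Visit broker; enqueue shard, ingest, agent → queue [shard, ingest, agent]
Visit shard; enqueue mesh, edge, leaf, router, relay → queue [ingest, agent, mesh, edge, leaf, router, relay]
Visit ingest; enqueue index, queue, store → queue [agent, mesh, edge, leaf, router, relay, index, queue, store]
Visit agent; enqueue back → queue [mesh, edge, leaf, router, relay, index, queue, store, back]
Visit mesh → queue [edge, leaf, router, relay, index, queue, store, back]
Visit edge; enqueue peer → queue [leaf, router, relay, index, queue, store, back, peer]
Visit leaf; enqueue cache, auth, mirror → queue [router, relay, index, queue, store, back, peer, cache, auth, mirror]
Visit router → queue [relay, index, queue, store, back, peer, cache, auth, mirror]
Visit relay → queue [index, queue, store, back, peer, cache, auth, mirror]
Visit index; enqueue proxy → queue [queue, store, back, peer, cache, auth, mirror, proxy]
Visit queue → queue [store, back, peer, cache, auth, mirror, proxy]
Visit store; enqueue worker → queue [back, peer, cache, auth, mirror, proxy, worker]
Visit back → queue [peer, cache, auth, mirror, proxy, worker]
Visit peer → queue [cache, auth, mirror, proxy, worker]
Visit cache → queue [auth, mirror, proxy, worker]
Visit auth → queue [mirror, proxy, worker]
Visit mirror → queue [proxy, worker]
Visit proxy → queue [worker]
Visit worker → queue []

Visit order: broker, shard, ingest, agent, mesh, edge, leaf, router, relay, index, queue, store, back, peer, cache, auth, mirror, proxy, worker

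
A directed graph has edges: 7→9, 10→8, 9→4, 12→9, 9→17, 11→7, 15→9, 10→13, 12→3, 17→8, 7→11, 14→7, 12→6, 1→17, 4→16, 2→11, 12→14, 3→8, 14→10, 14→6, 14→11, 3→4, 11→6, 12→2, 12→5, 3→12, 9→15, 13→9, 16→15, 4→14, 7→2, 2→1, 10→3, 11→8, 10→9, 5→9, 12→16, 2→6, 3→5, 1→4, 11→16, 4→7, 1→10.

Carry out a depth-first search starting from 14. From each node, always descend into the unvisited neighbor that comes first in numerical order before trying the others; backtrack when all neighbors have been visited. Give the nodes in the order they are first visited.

14 → 6 → 7 → 2 → 1 → 4 → 16 → 15 → 9 → 17 → 8 → 10 → 3 → 5 → 12 → 13 → 11

Visit 14
14 → 6
14 → 7
7 → 2
2 → 1
1 → 4
4 → 16
16 → 15
15 → 9
9 → 17
17 → 8
1 → 10
10 → 3
3 → 5
3 → 12
10 → 13
2 → 11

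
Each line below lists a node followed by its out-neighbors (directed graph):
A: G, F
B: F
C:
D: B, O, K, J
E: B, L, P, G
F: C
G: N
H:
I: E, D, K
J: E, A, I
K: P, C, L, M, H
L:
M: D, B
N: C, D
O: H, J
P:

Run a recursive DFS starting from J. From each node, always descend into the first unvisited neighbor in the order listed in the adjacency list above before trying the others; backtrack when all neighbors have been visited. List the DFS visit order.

J → E → B → F → C → L → P → G → N → D → O → H → K → M → A → I

Visit J
J → E
E → B
B → F
F → C
E → L
E → P
E → G
G → N
N → D
D → O
O → H
D → K
K → M
J → A
J → I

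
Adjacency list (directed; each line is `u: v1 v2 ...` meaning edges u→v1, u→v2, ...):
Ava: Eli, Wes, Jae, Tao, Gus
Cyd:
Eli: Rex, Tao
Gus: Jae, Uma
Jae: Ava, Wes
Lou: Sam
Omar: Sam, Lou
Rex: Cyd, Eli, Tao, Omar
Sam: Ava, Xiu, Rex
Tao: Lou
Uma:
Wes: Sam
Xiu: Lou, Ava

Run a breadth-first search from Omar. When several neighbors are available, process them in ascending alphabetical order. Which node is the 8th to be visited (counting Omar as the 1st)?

Visit Omar; enqueue Lou, Sam → queue [Lou, Sam]
Visit Lou → queue [Sam]
Visit Sam; enqueue Ava, Rex, Xiu → queue [Ava, Rex, Xiu]
Visit Ava; enqueue Eli, Gus, Jae, Tao, Wes → queue [Rex, Xiu, Eli, Gus, Jae, Tao, Wes]
Visit Rex; enqueue Cyd → queue [Xiu, Eli, Gus, Jae, Tao, Wes, Cyd]
Visit Xiu → queue [Eli, Gus, Jae, Tao, Wes, Cyd]
Visit Eli → queue [Gus, Jae, Tao, Wes, Cyd]
Visit Gus; enqueue Uma → queue [Jae, Tao, Wes, Cyd, Uma]
Visit Jae → queue [Tao, Wes, Cyd, Uma]
Visit Tao → queue [Wes, Cyd, Uma]
Visit Wes → queue [Cyd, Uma]
Visit Cyd → queue [Uma]
Visit Uma → queue []

Visit order: Omar, Lou, Sam, Ava, Rex, Xiu, Eli, Gus, Jae, Tao, Wes, Cyd, Uma

Gus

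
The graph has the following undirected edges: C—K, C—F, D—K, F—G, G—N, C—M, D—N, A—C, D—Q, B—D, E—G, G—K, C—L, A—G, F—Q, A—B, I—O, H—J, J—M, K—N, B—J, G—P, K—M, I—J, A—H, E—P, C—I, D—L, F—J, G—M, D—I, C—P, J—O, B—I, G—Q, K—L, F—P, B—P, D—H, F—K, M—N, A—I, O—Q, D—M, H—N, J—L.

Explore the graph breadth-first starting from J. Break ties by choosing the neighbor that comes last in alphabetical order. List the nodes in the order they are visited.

J -> O -> M -> L -> I -> H -> F -> B -> Q -> N -> K -> G -> D -> C -> A -> P -> E

Visit J; enqueue O, M, L, I, H, F, B → queue [O, M, L, I, H, F, B]
Visit O; enqueue Q → queue [M, L, I, H, F, B, Q]
Visit M; enqueue N, K, G, D, C → queue [L, I, H, F, B, Q, N, K, G, D, C]
Visit L → queue [I, H, F, B, Q, N, K, G, D, C]
Visit I; enqueue A → queue [H, F, B, Q, N, K, G, D, C, A]
Visit H → queue [F, B, Q, N, K, G, D, C, A]
Visit F; enqueue P → queue [B, Q, N, K, G, D, C, A, P]
Visit B → queue [Q, N, K, G, D, C, A, P]
Visit Q → queue [N, K, G, D, C, A, P]
Visit N → queue [K, G, D, C, A, P]
Visit K → queue [G, D, C, A, P]
Visit G; enqueue E → queue [D, C, A, P, E]
Visit D → queue [C, A, P, E]
Visit C → queue [A, P, E]
Visit A → queue [P, E]
Visit P → queue [E]
Visit E → queue []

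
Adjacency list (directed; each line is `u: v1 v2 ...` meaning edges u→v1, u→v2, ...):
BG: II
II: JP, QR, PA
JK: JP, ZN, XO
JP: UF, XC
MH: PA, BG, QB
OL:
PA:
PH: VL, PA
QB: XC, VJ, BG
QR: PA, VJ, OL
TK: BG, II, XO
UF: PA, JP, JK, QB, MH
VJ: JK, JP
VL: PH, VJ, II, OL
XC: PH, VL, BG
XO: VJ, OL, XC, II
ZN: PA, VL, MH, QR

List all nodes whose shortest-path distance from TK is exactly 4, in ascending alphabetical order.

MH, QB, ZN

Level 0: TK
Level 1: BG, II, XO
Level 2: JP, OL, PA, QR, VJ, XC
Level 3: JK, PH, UF, VL
Level 4: MH, QB, ZN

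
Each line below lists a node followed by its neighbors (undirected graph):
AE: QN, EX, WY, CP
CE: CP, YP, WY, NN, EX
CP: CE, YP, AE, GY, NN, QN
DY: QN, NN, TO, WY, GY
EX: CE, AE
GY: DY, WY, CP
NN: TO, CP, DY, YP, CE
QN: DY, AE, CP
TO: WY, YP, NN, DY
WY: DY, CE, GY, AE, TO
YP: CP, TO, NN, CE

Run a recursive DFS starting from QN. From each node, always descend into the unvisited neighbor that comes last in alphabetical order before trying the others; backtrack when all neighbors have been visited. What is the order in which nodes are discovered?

Visit QN
QN → DY
DY → WY
WY → TO
TO → YP
YP → NN
NN → CP
CP → GY
CP → CE
CE → EX
EX → AE

QN → DY → WY → TO → YP → NN → CP → GY → CE → EX → AE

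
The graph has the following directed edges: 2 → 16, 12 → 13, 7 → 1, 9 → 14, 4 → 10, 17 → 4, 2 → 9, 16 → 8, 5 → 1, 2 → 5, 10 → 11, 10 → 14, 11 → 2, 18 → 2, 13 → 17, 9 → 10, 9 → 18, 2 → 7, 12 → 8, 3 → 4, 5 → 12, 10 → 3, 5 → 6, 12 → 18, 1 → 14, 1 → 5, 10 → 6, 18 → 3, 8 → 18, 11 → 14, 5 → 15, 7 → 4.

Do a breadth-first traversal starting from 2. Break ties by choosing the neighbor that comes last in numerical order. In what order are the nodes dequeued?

Visit 2; enqueue 16, 9, 7, 5 → queue [16, 9, 7, 5]
Visit 16; enqueue 8 → queue [9, 7, 5, 8]
Visit 9; enqueue 18, 14, 10 → queue [7, 5, 8, 18, 14, 10]
Visit 7; enqueue 4, 1 → queue [5, 8, 18, 14, 10, 4, 1]
Visit 5; enqueue 15, 12, 6 → queue [8, 18, 14, 10, 4, 1, 15, 12, 6]
Visit 8 → queue [18, 14, 10, 4, 1, 15, 12, 6]
Visit 18; enqueue 3 → queue [14, 10, 4, 1, 15, 12, 6, 3]
Visit 14 → queue [10, 4, 1, 15, 12, 6, 3]
Visit 10; enqueue 11 → queue [4, 1, 15, 12, 6, 3, 11]
Visit 4 → queue [1, 15, 12, 6, 3, 11]
Visit 1 → queue [15, 12, 6, 3, 11]
Visit 15 → queue [12, 6, 3, 11]
Visit 12; enqueue 13 → queue [6, 3, 11, 13]
Visit 6 → queue [3, 11, 13]
Visit 3 → queue [11, 13]
Visit 11 → queue [13]
Visit 13; enqueue 17 → queue [17]
Visit 17 → queue []

2 -> 16 -> 9 -> 7 -> 5 -> 8 -> 18 -> 14 -> 10 -> 4 -> 1 -> 15 -> 12 -> 6 -> 3 -> 11 -> 13 -> 17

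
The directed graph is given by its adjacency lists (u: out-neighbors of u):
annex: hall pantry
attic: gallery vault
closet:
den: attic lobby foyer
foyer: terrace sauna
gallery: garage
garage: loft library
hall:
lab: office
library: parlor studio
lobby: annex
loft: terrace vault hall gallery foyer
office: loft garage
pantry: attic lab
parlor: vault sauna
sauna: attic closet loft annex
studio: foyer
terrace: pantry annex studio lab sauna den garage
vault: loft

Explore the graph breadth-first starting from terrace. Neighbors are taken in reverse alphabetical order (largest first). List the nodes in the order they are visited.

Visit terrace; enqueue studio, sauna, pantry, lab, garage, den, annex → queue [studio, sauna, pantry, lab, garage, den, annex]
Visit studio; enqueue foyer → queue [sauna, pantry, lab, garage, den, annex, foyer]
Visit sauna; enqueue loft, closet, attic → queue [pantry, lab, garage, den, annex, foyer, loft, closet, attic]
Visit pantry → queue [lab, garage, den, annex, foyer, loft, closet, attic]
Visit lab; enqueue office → queue [garage, den, annex, foyer, loft, closet, attic, office]
Visit garage; enqueue library → queue [den, annex, foyer, loft, closet, attic, office, library]
Visit den; enqueue lobby → queue [annex, foyer, loft, closet, attic, office, library, lobby]
Visit annex; enqueue hall → queue [foyer, loft, closet, attic, office, library, lobby, hall]
Visit foyer → queue [loft, closet, attic, office, library, lobby, hall]
Visit loft; enqueue vault, gallery → queue [closet, attic, office, library, lobby, hall, vault, gallery]
Visit closet → queue [attic, office, library, lobby, hall, vault, gallery]
Visit attic → queue [office, library, lobby, hall, vault, gallery]
Visit office → queue [library, lobby, hall, vault, gallery]
Visit library; enqueue parlor → queue [lobby, hall, vault, gallery, parlor]
Visit lobby → queue [hall, vault, gallery, parlor]
Visit hall → queue [vault, gallery, parlor]
Visit vault → queue [gallery, parlor]
Visit gallery → queue [parlor]
Visit parlor → queue []

terrace -> studio -> sauna -> pantry -> lab -> garage -> den -> annex -> foyer -> loft -> closet -> attic -> office -> library -> lobby -> hall -> vault -> gallery -> parlor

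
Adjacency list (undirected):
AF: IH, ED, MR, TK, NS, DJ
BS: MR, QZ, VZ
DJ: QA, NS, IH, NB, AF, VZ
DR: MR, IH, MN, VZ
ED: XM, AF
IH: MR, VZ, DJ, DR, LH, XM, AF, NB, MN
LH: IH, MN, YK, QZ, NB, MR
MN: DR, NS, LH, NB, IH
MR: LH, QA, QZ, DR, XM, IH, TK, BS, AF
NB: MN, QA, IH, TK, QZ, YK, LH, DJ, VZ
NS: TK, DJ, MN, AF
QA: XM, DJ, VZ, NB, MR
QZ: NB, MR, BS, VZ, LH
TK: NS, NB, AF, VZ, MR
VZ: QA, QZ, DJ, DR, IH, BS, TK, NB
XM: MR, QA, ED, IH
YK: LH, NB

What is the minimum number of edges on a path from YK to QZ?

2

Level 0: YK
Level 1: LH, NB
Level 2: DJ, IH, MN, MR, QA, QZ, TK, VZ
Level 3: AF, BS, DR, NS, XM
Level 4: ED
QZ first appears at level 2.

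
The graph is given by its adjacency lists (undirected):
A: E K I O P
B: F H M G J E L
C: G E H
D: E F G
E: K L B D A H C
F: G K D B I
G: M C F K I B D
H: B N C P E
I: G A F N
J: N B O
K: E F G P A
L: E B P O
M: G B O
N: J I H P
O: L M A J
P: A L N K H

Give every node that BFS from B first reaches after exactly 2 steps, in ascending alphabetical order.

Level 0: B
Level 1: E, F, G, H, J, L, M
Level 2: A, C, D, I, K, N, O, P

A, C, D, I, K, N, O, P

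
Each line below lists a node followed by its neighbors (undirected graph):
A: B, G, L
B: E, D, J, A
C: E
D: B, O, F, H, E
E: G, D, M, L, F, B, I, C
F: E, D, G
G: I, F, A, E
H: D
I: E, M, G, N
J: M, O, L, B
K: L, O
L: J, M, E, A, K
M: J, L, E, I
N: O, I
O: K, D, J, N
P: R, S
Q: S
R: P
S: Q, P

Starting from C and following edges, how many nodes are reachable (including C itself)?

15

BFS from C visits: C, E, B, D, F, G, I, L, M, A, J, H, O, N, K
Reachable nodes: 15 of 19 total.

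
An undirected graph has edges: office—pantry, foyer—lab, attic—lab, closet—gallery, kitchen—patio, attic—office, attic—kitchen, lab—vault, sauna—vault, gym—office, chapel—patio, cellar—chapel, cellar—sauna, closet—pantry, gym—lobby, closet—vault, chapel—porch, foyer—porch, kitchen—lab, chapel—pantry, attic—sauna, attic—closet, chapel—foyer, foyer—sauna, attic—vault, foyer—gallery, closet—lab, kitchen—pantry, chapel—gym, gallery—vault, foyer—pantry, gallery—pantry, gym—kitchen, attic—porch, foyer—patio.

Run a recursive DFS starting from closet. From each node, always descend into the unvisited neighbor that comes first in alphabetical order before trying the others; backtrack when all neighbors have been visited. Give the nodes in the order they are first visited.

closet attic kitchen gym chapel cellar sauna foyer gallery pantry office vault lab patio porch lobby

Visit closet
closet → attic
attic → kitchen
kitchen → gym
gym → chapel
chapel → cellar
cellar → sauna
sauna → foyer
foyer → gallery
gallery → pantry
pantry → office
gallery → vault
vault → lab
foyer → patio
foyer → porch
gym → lobby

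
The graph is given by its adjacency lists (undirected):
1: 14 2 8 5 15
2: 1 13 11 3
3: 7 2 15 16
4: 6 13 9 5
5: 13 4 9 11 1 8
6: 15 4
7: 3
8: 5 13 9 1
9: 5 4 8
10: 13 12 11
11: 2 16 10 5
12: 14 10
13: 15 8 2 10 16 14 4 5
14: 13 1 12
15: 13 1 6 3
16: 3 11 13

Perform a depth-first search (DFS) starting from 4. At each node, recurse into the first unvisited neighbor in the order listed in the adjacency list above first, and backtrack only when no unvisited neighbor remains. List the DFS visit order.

4, 6, 15, 13, 8, 5, 9, 11, 2, 1, 14, 12, 10, 3, 7, 16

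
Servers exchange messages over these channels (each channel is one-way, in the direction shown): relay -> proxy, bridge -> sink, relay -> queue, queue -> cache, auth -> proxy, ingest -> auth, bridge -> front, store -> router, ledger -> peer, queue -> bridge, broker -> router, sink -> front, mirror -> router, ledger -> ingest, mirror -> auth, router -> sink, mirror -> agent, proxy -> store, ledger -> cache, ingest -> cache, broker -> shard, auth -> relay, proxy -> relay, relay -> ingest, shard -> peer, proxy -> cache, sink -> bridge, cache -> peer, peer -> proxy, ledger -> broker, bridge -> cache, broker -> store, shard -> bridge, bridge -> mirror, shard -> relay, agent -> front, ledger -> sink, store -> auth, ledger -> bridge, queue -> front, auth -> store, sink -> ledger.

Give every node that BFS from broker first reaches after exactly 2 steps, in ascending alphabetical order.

auth, bridge, peer, relay, sink

Level 0: broker
Level 1: router, shard, store
Level 2: auth, bridge, peer, relay, sink
Level 3: cache, front, ingest, ledger, mirror, proxy, queue
Level 4: agent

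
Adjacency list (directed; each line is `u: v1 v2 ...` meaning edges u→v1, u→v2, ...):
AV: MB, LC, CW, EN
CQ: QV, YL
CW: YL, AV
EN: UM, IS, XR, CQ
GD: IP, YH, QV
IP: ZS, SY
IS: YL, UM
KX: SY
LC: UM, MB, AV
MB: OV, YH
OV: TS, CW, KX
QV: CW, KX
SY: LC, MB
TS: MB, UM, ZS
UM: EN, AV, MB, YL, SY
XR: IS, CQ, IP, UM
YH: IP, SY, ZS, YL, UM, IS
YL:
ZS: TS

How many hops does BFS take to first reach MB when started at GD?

3

Level 0: GD
Level 1: IP, QV, YH
Level 2: CW, IS, KX, SY, UM, YL, ZS
Level 3: AV, EN, LC, MB, TS
Level 4: CQ, OV, XR
MB first appears at level 3.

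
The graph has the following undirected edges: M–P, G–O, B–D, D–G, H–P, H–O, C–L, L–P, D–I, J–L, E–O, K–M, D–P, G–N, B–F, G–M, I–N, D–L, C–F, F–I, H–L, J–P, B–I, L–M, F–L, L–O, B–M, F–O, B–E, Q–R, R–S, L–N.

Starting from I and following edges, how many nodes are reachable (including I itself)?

15

BFS from I visits: I, N, F, D, B, L, G, O, C, P, M, E, J, H, K
Reachable nodes: 15 of 18 total.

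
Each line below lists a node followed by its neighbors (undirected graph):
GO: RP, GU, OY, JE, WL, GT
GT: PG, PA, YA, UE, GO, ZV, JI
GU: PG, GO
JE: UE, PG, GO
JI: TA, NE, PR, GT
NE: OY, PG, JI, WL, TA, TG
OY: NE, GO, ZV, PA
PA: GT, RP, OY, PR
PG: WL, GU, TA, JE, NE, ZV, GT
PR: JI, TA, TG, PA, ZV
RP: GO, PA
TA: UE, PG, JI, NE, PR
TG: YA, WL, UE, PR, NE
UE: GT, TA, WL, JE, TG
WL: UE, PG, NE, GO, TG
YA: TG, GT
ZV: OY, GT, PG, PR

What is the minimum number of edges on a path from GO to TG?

2

Level 0: GO
Level 1: GT, GU, JE, OY, RP, WL
Level 2: JI, NE, PA, PG, TG, UE, YA, ZV
Level 3: PR, TA
TG first appears at level 2.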